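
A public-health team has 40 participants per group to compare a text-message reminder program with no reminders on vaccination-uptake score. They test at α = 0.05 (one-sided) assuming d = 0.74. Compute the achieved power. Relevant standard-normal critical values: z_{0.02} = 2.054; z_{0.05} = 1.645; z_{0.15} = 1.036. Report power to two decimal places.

For two equal groups, power = Φ(d·√(n/2) − z_{α}).
d·√(n/2) = 0.74 × √(40/2) = 0.74 × 4.472 = 3.309.
z_β = 3.309 − 1.645 = 1.664.
Power = Φ(1.664) = 0.952.

power ≈ 0.95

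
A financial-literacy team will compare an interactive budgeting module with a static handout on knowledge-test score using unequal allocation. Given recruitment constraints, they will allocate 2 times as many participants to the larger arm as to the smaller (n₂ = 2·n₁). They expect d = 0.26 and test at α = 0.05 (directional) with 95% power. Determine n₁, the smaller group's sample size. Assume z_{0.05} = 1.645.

n₁ = 241

With allocation ratio k = n₂/n₁ = 2, Var(x̄₁−x̄₂) = σ²(1/n₁ + 1/(k·n₁)) = σ²·(k+1)/(k·n₁).
So n₁ = (1 + 1/k)·((z_{α} + z_β)/d)² = 1.500 × (3.290/0.26)².
n₁ = 1.500 × 160.12 = 240.2.
Round up: n₁ = 241, giving n₂ = 2 × 241 = 482.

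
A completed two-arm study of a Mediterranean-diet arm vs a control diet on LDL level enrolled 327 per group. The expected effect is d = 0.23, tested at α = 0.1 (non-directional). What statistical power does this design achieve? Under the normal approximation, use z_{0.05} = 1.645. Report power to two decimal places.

power ≈ 0.90

For two equal groups, power = Φ(d·√(n/2) − z_{α/2}).
d·√(n/2) = 0.23 × √(327/2) = 0.23 × 12.787 = 2.941.
z_β = 2.941 − 1.645 = 1.296.
Power = Φ(1.296) = 0.903.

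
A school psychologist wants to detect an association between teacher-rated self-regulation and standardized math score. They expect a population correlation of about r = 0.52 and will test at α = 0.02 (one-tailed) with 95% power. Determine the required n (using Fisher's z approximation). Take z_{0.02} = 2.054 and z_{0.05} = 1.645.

n = 45

Fisher's z: C = ½·ln((1+r)/(1−r)) = ½·ln(3.1667) = 0.5763.
n = ((z_{α} + z_β)/C)² + 3.
(2.054 + 1.645) / 0.5763 = 3.699 / 0.5763 = 6.419.
n = 6.419² + 3 = 41.20 + 3 = 44.2.
Round up.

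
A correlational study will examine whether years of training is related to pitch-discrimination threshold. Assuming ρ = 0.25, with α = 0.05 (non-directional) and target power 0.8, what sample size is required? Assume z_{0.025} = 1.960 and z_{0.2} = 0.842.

n = 124

Fisher's z: C = ½·ln((1+r)/(1−r)) = ½·ln(1.6667) = 0.2554.
n = ((z_{α/2} + z_β)/C)² + 3.
(1.960 + 0.842) / 0.2554 = 2.802 / 0.2554 = 10.971.
n = 10.971² + 3 = 120.36 + 3 = 123.4.
Round up.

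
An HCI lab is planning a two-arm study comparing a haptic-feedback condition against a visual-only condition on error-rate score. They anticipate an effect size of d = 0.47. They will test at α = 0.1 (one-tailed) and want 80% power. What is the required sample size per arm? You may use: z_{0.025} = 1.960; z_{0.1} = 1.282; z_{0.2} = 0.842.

For two independent groups with equal n: n = 2·((z_{α} + z_β) / d)².
z_{α} + z_β = 1.282 + 0.842 = 2.124.
n = 2 × (2.124 / 0.47)² = 2 × 4.519² = 2 × 20.42 = 40.8.
Round up to the next whole participant.

n = 41 per group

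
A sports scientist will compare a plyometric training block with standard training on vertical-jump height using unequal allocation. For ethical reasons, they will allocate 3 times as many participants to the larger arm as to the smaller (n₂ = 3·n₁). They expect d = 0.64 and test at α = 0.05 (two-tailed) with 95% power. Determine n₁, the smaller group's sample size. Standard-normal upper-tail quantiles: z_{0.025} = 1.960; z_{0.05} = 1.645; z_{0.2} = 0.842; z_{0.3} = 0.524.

With allocation ratio k = n₂/n₁ = 3, Var(x̄₁−x̄₂) = σ²(1/n₁ + 1/(k·n₁)) = σ²·(k+1)/(k·n₁).
So n₁ = (1 + 1/k)·((z_{α/2} + z_β)/d)² = 1.333 × (3.605/0.64)².
n₁ = 1.333 × 31.73 = 42.3.
Round up: n₁ = 43, giving n₂ = 3 × 43 = 129.

n₁ = 43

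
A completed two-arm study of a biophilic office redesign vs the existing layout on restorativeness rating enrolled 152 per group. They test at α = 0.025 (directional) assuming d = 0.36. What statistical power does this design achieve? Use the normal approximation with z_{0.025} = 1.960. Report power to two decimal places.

For two equal groups, power = Φ(d·√(n/2) − z_{α}).
d·√(n/2) = 0.36 × √(152/2) = 0.36 × 8.718 = 3.138.
z_β = 3.138 − 1.960 = 1.178.
Power = Φ(1.178) = 0.881.

power ≈ 0.88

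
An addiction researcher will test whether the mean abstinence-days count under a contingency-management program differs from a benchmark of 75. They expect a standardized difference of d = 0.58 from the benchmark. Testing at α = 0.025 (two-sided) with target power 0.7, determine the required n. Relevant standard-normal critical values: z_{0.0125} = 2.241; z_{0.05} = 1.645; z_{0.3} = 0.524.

For a one-sample test: n = ((z_{α/2} + z_β) / d)².
z_{α/2} + z_β = 2.241 + 0.524 = 2.765.
n = (2.765 / 0.58)² = 4.767² = 22.73.
Round up.

n = 23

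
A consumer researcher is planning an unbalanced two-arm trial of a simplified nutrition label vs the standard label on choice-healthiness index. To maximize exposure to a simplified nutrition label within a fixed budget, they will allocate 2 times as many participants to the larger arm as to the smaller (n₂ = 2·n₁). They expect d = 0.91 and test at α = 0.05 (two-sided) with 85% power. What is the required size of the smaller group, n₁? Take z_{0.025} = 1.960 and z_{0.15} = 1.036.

n₁ = 17

With allocation ratio k = n₂/n₁ = 2, Var(x̄₁−x̄₂) = σ²(1/n₁ + 1/(k·n₁)) = σ²·(k+1)/(k·n₁).
So n₁ = (1 + 1/k)·((z_{α/2} + z_β)/d)² = 1.500 × (2.996/0.91)².
n₁ = 1.500 × 10.84 = 16.3.
Round up: n₁ = 17, giving n₂ = 2 × 17 = 34.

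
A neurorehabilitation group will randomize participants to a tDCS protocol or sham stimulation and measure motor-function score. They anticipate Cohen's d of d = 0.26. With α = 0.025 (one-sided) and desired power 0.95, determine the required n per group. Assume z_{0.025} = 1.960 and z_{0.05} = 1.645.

For two independent groups with equal n: n = 2·((z_{α} + z_β) / d)².
z_{α} + z_β = 1.960 + 1.645 = 3.605.
n = 2 × (3.605 / 0.26)² = 2 × 13.865² = 2 × 192.25 = 384.5.
Round up to the next whole participant.

n = 385 per group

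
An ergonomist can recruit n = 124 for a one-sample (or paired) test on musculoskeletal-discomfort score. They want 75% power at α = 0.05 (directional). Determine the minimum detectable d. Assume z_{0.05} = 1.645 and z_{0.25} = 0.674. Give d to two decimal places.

For a single sample (or paired design) of n = 124: d_min = (z_{α} + z_β)/√n.
z-sum = 1.645 + 0.674 = 2.319.
d_min = 2.319 / √124 = 2.319 / 11.136 = 0.208.

d_min ≈ 0.21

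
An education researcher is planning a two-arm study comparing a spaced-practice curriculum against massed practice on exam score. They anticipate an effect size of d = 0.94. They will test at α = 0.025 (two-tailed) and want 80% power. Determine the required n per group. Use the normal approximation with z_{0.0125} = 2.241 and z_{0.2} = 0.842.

For two independent groups with equal n: n = 2·((z_{α/2} + z_β) / d)².
z_{α/2} + z_β = 2.241 + 0.842 = 3.083.
n = 2 × (3.083 / 0.94)² = 2 × 3.280² = 2 × 10.76 = 21.5.
Round up to the next whole participant.

n = 22 per group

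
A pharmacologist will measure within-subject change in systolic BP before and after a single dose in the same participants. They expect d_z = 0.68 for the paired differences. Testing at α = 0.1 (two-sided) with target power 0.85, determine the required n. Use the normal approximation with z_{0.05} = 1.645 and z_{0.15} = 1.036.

n = 16 pairs

For a paired (one-sample on differences) test: n = ((z_{α/2} + z_β) / d)².
z_{α/2} + z_β = 1.645 + 1.036 = 2.681.
n = (2.681 / 0.68)² = 3.943² = 15.54.
Round up.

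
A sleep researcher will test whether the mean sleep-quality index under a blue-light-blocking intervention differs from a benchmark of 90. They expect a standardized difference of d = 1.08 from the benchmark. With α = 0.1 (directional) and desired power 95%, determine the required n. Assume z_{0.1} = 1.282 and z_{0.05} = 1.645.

n = 8

For a one-sample test: n = ((z_{α} + z_β) / d)².
z_{α} + z_β = 1.282 + 1.645 = 2.927.
n = (2.927 / 1.08)² = 2.710² = 7.35.
Round up.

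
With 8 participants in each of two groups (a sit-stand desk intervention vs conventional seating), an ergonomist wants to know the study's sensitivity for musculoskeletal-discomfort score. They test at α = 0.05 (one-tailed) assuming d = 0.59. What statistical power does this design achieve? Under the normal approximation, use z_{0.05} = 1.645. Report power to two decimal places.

power ≈ 0.32

For two equal groups, power = Φ(d·√(n/2) − z_{α}).
d·√(n/2) = 0.59 × √(8/2) = 0.59 × 2.000 = 1.180.
z_β = 1.180 − 1.645 = -0.465.
Power = Φ(-0.465) = 0.321.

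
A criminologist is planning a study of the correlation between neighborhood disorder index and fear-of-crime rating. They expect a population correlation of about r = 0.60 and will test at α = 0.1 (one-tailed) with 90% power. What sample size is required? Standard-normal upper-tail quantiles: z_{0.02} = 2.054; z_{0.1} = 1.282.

Fisher's z: C = ½·ln((1+r)/(1−r)) = ½·ln(4.0000) = 0.6931.
n = ((z_{α} + z_β)/C)² + 3.
(1.282 + 1.282) / 0.6931 = 2.564 / 0.6931 = 3.699.
n = 3.699² + 3 = 13.68 + 3 = 16.7.
Round up.

n = 17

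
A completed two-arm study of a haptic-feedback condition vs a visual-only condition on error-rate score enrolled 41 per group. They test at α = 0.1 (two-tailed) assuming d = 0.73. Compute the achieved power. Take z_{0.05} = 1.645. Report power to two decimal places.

power ≈ 0.95

For two equal groups, power = Φ(d·√(n/2) − z_{α/2}).
d·√(n/2) = 0.73 × √(41/2) = 0.73 × 4.528 = 3.305.
z_β = 3.305 − 1.645 = 1.660.
Power = Φ(1.660) = 0.952.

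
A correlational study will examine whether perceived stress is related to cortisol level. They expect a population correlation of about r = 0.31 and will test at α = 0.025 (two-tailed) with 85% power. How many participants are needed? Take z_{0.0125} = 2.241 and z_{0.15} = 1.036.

n = 108

Fisher's z: C = ½·ln((1+r)/(1−r)) = ½·ln(1.8986) = 0.3205.
n = ((z_{α/2} + z_β)/C)² + 3.
(2.241 + 1.036) / 0.3205 = 3.277 / 0.3205 = 10.225.
n = 10.225² + 3 = 104.54 + 3 = 107.5.
Round up.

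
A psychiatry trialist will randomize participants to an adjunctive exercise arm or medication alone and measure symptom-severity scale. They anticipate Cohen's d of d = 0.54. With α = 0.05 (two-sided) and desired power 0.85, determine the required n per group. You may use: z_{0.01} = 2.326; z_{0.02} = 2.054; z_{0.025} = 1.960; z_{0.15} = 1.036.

n = 62 per group

For two independent groups with equal n: n = 2·((z_{α/2} + z_β) / d)².
z_{α/2} + z_β = 1.960 + 1.036 = 2.996.
n = 2 × (2.996 / 0.54)² = 2 × 5.548² = 2 × 30.78 = 61.6.
Round up to the next whole participant.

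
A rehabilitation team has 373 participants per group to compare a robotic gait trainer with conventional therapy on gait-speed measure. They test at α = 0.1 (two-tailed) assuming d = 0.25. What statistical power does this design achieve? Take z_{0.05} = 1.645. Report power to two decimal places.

For two equal groups, power = Φ(d·√(n/2) − z_{α/2}).
d·√(n/2) = 0.25 × √(373/2) = 0.25 × 13.657 = 3.414.
z_β = 3.414 − 1.645 = 1.769.
Power = Φ(1.769) = 0.962.

power ≈ 0.96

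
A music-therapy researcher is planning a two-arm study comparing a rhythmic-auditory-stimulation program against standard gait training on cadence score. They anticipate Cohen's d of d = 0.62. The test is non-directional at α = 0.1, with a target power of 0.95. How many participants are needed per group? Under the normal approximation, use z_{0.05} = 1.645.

n = 57 per group

For two independent groups with equal n: n = 2·((z_{α/2} + z_β) / d)².
z_{α/2} + z_β = 1.645 + 1.645 = 3.290.
n = 2 × (3.290 / 0.62)² = 2 × 5.306² = 2 × 28.16 = 56.3.
Round up to the next whole participant.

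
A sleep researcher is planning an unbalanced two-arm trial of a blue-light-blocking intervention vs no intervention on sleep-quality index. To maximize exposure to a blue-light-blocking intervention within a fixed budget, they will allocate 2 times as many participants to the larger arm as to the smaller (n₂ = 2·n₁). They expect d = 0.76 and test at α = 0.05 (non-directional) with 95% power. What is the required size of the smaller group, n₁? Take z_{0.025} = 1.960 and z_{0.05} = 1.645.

n₁ = 34

With allocation ratio k = n₂/n₁ = 2, Var(x̄₁−x̄₂) = σ²(1/n₁ + 1/(k·n₁)) = σ²·(k+1)/(k·n₁).
So n₁ = (1 + 1/k)·((z_{α/2} + z_β)/d)² = 1.500 × (3.605/0.76)².
n₁ = 1.500 × 22.50 = 33.8.
Round up: n₁ = 34, giving n₂ = 2 × 34 = 68.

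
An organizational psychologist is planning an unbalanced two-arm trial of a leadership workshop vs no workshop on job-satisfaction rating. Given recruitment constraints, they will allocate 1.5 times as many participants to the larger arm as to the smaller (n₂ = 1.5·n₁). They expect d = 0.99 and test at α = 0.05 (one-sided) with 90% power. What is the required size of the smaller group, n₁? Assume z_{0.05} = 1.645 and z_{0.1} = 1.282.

With allocation ratio k = n₂/n₁ = 1.5, Var(x̄₁−x̄₂) = σ²(1/n₁ + 1/(k·n₁)) = σ²·(k+1)/(k·n₁).
So n₁ = (1 + 1/k)·((z_{α} + z_β)/d)² = 1.667 × (2.927/0.99)².
n₁ = 1.667 × 8.74 = 14.6.
Round up: n₁ = 15, giving n₂ = ⌈1.5 × 15⌉ = ⌈22.5⌉ = 23.

n₁ = 15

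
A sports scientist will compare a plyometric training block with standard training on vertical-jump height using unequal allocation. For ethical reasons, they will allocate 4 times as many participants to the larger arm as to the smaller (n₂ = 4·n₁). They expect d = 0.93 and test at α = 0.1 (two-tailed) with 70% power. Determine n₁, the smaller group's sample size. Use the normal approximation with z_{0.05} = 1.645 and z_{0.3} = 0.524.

n₁ = 7

With allocation ratio k = n₂/n₁ = 4, Var(x̄₁−x̄₂) = σ²(1/n₁ + 1/(k·n₁)) = σ²·(k+1)/(k·n₁).
So n₁ = (1 + 1/k)·((z_{α/2} + z_β)/d)² = 1.250 × (2.169/0.93)².
n₁ = 1.250 × 5.44 = 6.8.
Round up: n₁ = 7, giving n₂ = 4 × 7 = 28.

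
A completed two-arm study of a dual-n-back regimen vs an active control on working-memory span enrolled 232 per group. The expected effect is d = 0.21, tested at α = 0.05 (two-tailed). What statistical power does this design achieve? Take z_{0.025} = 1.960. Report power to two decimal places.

For two equal groups, power = Φ(d·√(n/2) − z_{α/2}).
d·√(n/2) = 0.21 × √(232/2) = 0.21 × 10.770 = 2.262.
z_β = 2.262 − 1.960 = 0.302.
Power = Φ(0.302) = 0.619.

power ≈ 0.62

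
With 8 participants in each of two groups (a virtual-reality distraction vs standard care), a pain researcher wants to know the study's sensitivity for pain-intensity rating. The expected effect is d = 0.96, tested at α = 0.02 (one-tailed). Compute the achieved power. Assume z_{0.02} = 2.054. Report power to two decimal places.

For two equal groups, power = Φ(d·√(n/2) − z_{α}).
d·√(n/2) = 0.96 × √(8/2) = 0.96 × 2.000 = 1.920.
z_β = 1.920 − 2.054 = -0.134.
Power = Φ(-0.134) = 0.447.

power ≈ 0.45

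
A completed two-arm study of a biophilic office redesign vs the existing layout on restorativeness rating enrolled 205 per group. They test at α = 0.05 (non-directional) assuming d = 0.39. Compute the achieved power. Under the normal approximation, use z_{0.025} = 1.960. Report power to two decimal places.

power ≈ 0.98

For two equal groups, power = Φ(d·√(n/2) − z_{α/2}).
d·√(n/2) = 0.39 × √(205/2) = 0.39 × 10.124 = 3.948.
z_β = 3.948 − 1.960 = 1.988.
Power = Φ(1.988) = 0.977.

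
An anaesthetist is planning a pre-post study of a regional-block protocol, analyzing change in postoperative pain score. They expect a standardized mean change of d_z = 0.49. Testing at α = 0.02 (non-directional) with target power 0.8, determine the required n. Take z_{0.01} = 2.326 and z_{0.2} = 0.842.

For a paired (one-sample on differences) test: n = ((z_{α/2} + z_β) / d)².
z_{α/2} + z_β = 2.326 + 0.842 = 3.168.
n = (3.168 / 0.49)² = 6.465² = 41.80.
Round up.

n = 42 pairs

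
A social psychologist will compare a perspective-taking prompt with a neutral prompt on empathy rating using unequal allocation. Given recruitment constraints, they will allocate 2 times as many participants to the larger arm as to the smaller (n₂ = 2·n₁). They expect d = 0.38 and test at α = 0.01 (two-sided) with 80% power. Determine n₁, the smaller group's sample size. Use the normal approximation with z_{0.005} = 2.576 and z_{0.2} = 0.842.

n₁ = 122

With allocation ratio k = n₂/n₁ = 2, Var(x̄₁−x̄₂) = σ²(1/n₁ + 1/(k·n₁)) = σ²·(k+1)/(k·n₁).
So n₁ = (1 + 1/k)·((z_{α/2} + z_β)/d)² = 1.500 × (3.418/0.38)².
n₁ = 1.500 × 80.91 = 121.4.
Round up: n₁ = 122, giving n₂ = 2 × 122 = 244.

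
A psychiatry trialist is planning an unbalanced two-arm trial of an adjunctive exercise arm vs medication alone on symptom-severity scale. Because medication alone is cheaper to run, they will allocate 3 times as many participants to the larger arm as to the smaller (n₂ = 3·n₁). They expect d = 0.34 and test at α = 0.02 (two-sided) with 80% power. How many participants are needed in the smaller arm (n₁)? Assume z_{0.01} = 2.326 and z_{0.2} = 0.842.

n₁ = 116

With allocation ratio k = n₂/n₁ = 3, Var(x̄₁−x̄₂) = σ²(1/n₁ + 1/(k·n₁)) = σ²·(k+1)/(k·n₁).
So n₁ = (1 + 1/k)·((z_{α/2} + z_β)/d)² = 1.333 × (3.168/0.34)².
n₁ = 1.333 × 86.82 = 115.8.
Round up: n₁ = 116, giving n₂ = 3 × 116 = 348.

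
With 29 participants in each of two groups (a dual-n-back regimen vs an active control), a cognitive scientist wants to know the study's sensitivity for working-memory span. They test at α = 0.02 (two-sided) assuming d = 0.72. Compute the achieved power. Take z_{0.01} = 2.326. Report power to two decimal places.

power ≈ 0.66

For two equal groups, power = Φ(d·√(n/2) − z_{α/2}).
d·√(n/2) = 0.72 × √(29/2) = 0.72 × 3.808 = 2.742.
z_β = 2.742 − 2.326 = 0.416.
Power = Φ(0.416) = 0.661.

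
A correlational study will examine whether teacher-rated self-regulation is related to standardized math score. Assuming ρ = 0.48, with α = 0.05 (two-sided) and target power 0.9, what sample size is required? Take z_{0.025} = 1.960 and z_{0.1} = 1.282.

n = 42

Fisher's z: C = ½·ln((1+r)/(1−r)) = ½·ln(2.8462) = 0.5230.
n = ((z_{α/2} + z_β)/C)² + 3.
(1.960 + 1.282) / 0.5230 = 3.242 / 0.5230 = 6.199.
n = 6.199² + 3 = 38.43 + 3 = 41.4.
Round up.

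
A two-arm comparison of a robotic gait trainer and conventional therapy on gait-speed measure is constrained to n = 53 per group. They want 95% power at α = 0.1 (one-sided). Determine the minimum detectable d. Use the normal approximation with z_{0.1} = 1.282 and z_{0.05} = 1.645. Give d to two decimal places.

For two independent groups of n = 53 each: d_min = (z_{α} + z_β)·√(2/n).
z-sum = 1.282 + 1.645 = 2.927.
d_min = 2.927 × √(2/53) = 2.927 × 0.1943 = 0.569.

d_min ≈ 0.57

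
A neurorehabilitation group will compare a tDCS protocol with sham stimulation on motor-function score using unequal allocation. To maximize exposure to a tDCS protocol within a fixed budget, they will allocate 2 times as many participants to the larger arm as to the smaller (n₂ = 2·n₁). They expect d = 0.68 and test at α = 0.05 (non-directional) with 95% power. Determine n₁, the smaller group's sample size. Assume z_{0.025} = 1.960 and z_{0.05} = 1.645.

With allocation ratio k = n₂/n₁ = 2, Var(x̄₁−x̄₂) = σ²(1/n₁ + 1/(k·n₁)) = σ²·(k+1)/(k·n₁).
So n₁ = (1 + 1/k)·((z_{α/2} + z_β)/d)² = 1.500 × (3.605/0.68)².
n₁ = 1.500 × 28.11 = 42.2.
Round up: n₁ = 43, giving n₂ = 2 × 43 = 86.

n₁ = 43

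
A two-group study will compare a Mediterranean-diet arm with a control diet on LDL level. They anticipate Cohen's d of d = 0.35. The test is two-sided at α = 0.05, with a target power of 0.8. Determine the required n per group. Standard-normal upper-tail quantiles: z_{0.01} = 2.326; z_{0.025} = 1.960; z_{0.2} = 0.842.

n = 129 per group

For two independent groups with equal n: n = 2·((z_{α/2} + z_β) / d)².
z_{α/2} + z_β = 1.960 + 0.842 = 2.802.
n = 2 × (2.802 / 0.35)² = 2 × 8.006² = 2 × 64.09 = 128.2.
Round up to the next whole participant.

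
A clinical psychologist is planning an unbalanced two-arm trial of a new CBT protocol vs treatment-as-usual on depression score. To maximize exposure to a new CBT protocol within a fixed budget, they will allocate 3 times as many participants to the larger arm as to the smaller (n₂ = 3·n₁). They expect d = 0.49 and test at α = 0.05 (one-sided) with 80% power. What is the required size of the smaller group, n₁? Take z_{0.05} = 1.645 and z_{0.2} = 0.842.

n₁ = 35

With allocation ratio k = n₂/n₁ = 3, Var(x̄₁−x̄₂) = σ²(1/n₁ + 1/(k·n₁)) = σ²·(k+1)/(k·n₁).
So n₁ = (1 + 1/k)·((z_{α} + z_β)/d)² = 1.333 × (2.487/0.49)².
n₁ = 1.333 × 25.76 = 34.3.
Round up: n₁ = 35, giving n₂ = 3 × 35 = 105.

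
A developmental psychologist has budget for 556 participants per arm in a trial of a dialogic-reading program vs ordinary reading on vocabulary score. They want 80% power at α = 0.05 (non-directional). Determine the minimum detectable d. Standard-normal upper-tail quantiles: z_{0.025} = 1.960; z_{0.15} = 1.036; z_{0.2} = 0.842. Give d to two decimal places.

For two independent groups of n = 556 each: d_min = (z_{α/2} + z_β)·√(2/n).
z-sum = 1.960 + 0.842 = 2.802.
d_min = 2.802 × √(2/556) = 2.802 × 0.0600 = 0.168.

d_min ≈ 0.17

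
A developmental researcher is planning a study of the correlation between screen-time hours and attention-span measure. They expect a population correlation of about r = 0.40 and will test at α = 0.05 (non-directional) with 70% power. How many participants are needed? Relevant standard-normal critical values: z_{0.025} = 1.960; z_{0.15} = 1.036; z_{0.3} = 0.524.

Fisher's z: C = ½·ln((1+r)/(1−r)) = ½·ln(2.3333) = 0.4236.
n = ((z_{α/2} + z_β)/C)² + 3.
(1.960 + 0.524) / 0.4236 = 2.484 / 0.4236 = 5.864.
n = 5.864² + 3 = 34.39 + 3 = 37.4.
Round up.

n = 38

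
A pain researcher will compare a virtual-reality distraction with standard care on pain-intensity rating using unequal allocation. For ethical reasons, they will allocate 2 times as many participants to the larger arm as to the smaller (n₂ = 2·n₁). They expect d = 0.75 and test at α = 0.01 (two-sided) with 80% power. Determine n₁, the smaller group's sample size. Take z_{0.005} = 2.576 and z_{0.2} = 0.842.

n₁ = 32

With allocation ratio k = n₂/n₁ = 2, Var(x̄₁−x̄₂) = σ²(1/n₁ + 1/(k·n₁)) = σ²·(k+1)/(k·n₁).
So n₁ = (1 + 1/k)·((z_{α/2} + z_β)/d)² = 1.500 × (3.418/0.75)².
n₁ = 1.500 × 20.77 = 31.2.
Round up: n₁ = 32, giving n₂ = 2 × 32 = 64.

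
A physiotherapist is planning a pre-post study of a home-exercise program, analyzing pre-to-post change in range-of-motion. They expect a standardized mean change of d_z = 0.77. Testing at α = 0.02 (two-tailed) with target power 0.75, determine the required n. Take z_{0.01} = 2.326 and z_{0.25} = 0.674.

n = 16 pairs

For a paired (one-sample on differences) test: n = ((z_{α/2} + z_β) / d)².
z_{α/2} + z_β = 2.326 + 0.674 = 3.000.
n = (3.000 / 0.77)² = 3.896² = 15.18.
Round up.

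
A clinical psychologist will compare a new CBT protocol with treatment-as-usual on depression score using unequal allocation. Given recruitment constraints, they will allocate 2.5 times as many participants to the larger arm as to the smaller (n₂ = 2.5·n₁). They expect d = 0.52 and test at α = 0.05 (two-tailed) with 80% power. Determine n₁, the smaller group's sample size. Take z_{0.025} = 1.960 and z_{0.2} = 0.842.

With allocation ratio k = n₂/n₁ = 2.5, Var(x̄₁−x̄₂) = σ²(1/n₁ + 1/(k·n₁)) = σ²·(k+1)/(k·n₁).
So n₁ = (1 + 1/k)·((z_{α/2} + z_β)/d)² = 1.400 × (2.802/0.52)².
n₁ = 1.400 × 29.04 = 40.6.
Round up: n₁ = 41, giving n₂ = ⌈2.5 × 41⌉ = ⌈102.5⌉ = 103.

n₁ = 41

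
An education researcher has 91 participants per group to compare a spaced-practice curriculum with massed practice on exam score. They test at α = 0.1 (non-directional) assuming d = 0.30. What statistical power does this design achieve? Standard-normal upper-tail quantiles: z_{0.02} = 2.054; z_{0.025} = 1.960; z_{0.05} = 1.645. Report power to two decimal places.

For two equal groups, power = Φ(d·√(n/2) − z_{α/2}).
d·√(n/2) = 0.30 × √(91/2) = 0.30 × 6.745 = 2.024.
z_β = 2.024 − 1.645 = 0.379.
Power = Φ(0.379) = 0.648.

power ≈ 0.65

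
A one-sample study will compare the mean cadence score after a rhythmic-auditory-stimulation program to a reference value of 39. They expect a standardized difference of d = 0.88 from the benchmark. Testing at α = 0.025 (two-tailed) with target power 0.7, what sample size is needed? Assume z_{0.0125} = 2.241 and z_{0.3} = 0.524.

n = 10

For a one-sample test: n = ((z_{α/2} + z_β) / d)².
z_{α/2} + z_β = 2.241 + 0.524 = 2.765.
n = (2.765 / 0.88)² = 3.142² = 9.87.
Round up.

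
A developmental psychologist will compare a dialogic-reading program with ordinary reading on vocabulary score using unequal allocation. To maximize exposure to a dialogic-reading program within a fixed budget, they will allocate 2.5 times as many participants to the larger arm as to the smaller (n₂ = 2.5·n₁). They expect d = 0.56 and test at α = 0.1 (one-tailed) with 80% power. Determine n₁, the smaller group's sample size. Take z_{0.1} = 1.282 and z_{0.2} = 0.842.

With allocation ratio k = n₂/n₁ = 2.5, Var(x̄₁−x̄₂) = σ²(1/n₁ + 1/(k·n₁)) = σ²·(k+1)/(k·n₁).
So n₁ = (1 + 1/k)·((z_{α} + z_β)/d)² = 1.400 × (2.124/0.56)².
n₁ = 1.400 × 14.39 = 20.1.
Round up: n₁ = 21, giving n₂ = ⌈2.5 × 21⌉ = ⌈52.5⌉ = 53.

n₁ = 21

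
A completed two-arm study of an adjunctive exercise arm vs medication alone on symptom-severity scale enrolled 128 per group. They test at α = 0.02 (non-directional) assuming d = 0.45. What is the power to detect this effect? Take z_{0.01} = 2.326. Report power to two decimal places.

power ≈ 0.90

For two equal groups, power = Φ(d·√(n/2) − z_{α/2}).
d·√(n/2) = 0.45 × √(128/2) = 0.45 × 8.000 = 3.600.
z_β = 3.600 − 2.326 = 1.274.
Power = Φ(1.274) = 0.899.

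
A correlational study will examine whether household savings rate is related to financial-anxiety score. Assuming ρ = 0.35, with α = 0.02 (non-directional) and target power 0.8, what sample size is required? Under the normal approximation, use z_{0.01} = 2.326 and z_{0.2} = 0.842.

n = 79

Fisher's z: C = ½·ln((1+r)/(1−r)) = ½·ln(2.0769) = 0.3654.
n = ((z_{α/2} + z_β)/C)² + 3.
(2.326 + 0.842) / 0.3654 = 3.168 / 0.3654 = 8.670.
n = 8.670² + 3 = 75.17 + 3 = 78.2.
Round up.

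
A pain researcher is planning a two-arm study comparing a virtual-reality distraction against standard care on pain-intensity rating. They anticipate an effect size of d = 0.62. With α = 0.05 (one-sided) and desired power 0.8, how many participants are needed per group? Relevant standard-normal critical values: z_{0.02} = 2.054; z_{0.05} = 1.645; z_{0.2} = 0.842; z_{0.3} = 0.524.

For two independent groups with equal n: n = 2·((z_{α} + z_β) / d)².
z_{α} + z_β = 1.645 + 0.842 = 2.487.
n = 2 × (2.487 / 0.62)² = 2 × 4.011² = 2 × 16.09 = 32.2.
Round up to the next whole participant.

n = 33 per group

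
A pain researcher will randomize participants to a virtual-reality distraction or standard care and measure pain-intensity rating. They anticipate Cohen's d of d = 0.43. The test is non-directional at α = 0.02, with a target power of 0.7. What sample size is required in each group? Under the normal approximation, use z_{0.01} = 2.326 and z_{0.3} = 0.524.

For two independent groups with equal n: n = 2·((z_{α/2} + z_β) / d)².
z_{α/2} + z_β = 2.326 + 0.524 = 2.850.
n = 2 × (2.850 / 0.43)² = 2 × 6.628² = 2 × 43.93 = 87.9.
Round up to the next whole participant.

n = 88 per group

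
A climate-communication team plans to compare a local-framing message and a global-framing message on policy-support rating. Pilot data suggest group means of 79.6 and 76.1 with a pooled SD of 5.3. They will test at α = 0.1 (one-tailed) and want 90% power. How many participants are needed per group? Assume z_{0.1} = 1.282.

n = 31 per group

Cohen's d = |M₁ − M₂| / SD_pooled = |79.6 − 76.1| / 5.3 = 3.5 / 5.3 = 0.660.
For two independent groups with equal n: n = 2·((z_{α} + z_β) / d)².
z_{α} + z_β = 1.282 + 1.282 = 2.564.
n = 2 × (2.564 / 0.660)² = 2 × 3.885² = 2 × 15.09 = 30.2.
Round up to the next whole participant.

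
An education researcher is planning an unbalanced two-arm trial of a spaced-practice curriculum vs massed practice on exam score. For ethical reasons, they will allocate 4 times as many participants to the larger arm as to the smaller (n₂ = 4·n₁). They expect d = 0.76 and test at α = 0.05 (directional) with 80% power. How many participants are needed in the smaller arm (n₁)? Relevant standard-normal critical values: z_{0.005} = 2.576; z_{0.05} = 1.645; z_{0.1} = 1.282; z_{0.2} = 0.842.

n₁ = 14

With allocation ratio k = n₂/n₁ = 4, Var(x̄₁−x̄₂) = σ²(1/n₁ + 1/(k·n₁)) = σ²·(k+1)/(k·n₁).
So n₁ = (1 + 1/k)·((z_{α} + z_β)/d)² = 1.250 × (2.487/0.76)².
n₁ = 1.250 × 10.71 = 13.4.
Round up: n₁ = 14, giving n₂ = 4 × 14 = 56.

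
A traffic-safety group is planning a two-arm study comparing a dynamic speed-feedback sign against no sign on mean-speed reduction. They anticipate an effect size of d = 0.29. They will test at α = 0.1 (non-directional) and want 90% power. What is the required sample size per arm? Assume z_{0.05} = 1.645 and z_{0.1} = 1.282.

n = 204 per group

For two independent groups with equal n: n = 2·((z_{α/2} + z_β) / d)².
z_{α/2} + z_β = 1.645 + 1.282 = 2.927.
n = 2 × (2.927 / 0.29)² = 2 × 10.093² = 2 × 101.87 = 203.7.
Round up to the next whole participant.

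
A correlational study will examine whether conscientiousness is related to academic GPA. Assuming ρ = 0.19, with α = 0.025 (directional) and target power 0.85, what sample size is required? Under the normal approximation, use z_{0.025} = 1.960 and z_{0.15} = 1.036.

n = 246

Fisher's z: C = ½·ln((1+r)/(1−r)) = ½·ln(1.4691) = 0.1923.
n = ((z_{α} + z_β)/C)² + 3.
(1.960 + 1.036) / 0.1923 = 2.996 / 0.1923 = 15.580.
n = 15.580² + 3 = 242.73 + 3 = 245.7.
Round up.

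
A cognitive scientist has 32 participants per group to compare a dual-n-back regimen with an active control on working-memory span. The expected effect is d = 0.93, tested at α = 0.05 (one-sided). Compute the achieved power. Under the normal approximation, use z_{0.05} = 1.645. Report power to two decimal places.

For two equal groups, power = Φ(d·√(n/2) − z_{α}).
d·√(n/2) = 0.93 × √(32/2) = 0.93 × 4.000 = 3.720.
z_β = 3.720 − 1.645 = 2.075.
Power = Φ(2.075) = 0.981.

power ≈ 0.98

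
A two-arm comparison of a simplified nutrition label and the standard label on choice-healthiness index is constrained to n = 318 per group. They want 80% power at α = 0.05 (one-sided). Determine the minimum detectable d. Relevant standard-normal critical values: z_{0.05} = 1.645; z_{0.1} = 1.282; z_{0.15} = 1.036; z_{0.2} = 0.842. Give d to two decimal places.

d_min ≈ 0.20

For two independent groups of n = 318 each: d_min = (z_{α} + z_β)·√(2/n).
z-sum = 1.645 + 0.842 = 2.487.
d_min = 2.487 × √(2/318) = 2.487 × 0.0793 = 0.197.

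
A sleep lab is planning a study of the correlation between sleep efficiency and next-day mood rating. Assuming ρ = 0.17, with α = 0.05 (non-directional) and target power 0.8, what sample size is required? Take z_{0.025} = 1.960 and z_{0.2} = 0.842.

n = 270

Fisher's z: C = ½·ln((1+r)/(1−r)) = ½·ln(1.4096) = 0.1717.
n = ((z_{α/2} + z_β)/C)² + 3.
(1.960 + 0.842) / 0.1717 = 2.802 / 0.1717 = 16.319.
n = 16.319² + 3 = 266.32 + 3 = 269.3.
Round up.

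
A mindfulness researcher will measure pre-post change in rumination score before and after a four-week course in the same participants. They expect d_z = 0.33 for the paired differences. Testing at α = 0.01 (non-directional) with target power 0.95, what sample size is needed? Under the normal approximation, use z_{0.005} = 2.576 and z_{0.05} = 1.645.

For a paired (one-sample on differences) test: n = ((z_{α/2} + z_β) / d)².
z_{α/2} + z_β = 2.576 + 1.645 = 4.221.
n = (4.221 / 0.33)² = 12.791² = 163.61.
Round up.

n = 164 pairs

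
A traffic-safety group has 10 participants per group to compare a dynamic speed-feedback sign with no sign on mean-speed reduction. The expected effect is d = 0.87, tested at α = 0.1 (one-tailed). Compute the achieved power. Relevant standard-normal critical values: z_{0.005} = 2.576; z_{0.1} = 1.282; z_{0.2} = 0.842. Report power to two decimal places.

For two equal groups, power = Φ(d·√(n/2) − z_{α}).
d·√(n/2) = 0.87 × √(10/2) = 0.87 × 2.236 = 1.945.
z_β = 1.945 − 1.282 = 0.663.
Power = Φ(0.663) = 0.746.

power ≈ 0.75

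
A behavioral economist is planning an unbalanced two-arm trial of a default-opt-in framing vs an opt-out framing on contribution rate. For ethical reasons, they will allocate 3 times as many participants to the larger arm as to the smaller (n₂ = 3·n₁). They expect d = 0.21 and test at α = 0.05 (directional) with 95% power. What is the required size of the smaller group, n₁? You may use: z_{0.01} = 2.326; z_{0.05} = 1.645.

n₁ = 328

With allocation ratio k = n₂/n₁ = 3, Var(x̄₁−x̄₂) = σ²(1/n₁ + 1/(k·n₁)) = σ²·(k+1)/(k·n₁).
So n₁ = (1 + 1/k)·((z_{α} + z_β)/d)² = 1.333 × (3.290/0.21)².
n₁ = 1.333 × 245.44 = 327.3.
Round up: n₁ = 328, giving n₂ = 3 × 328 = 984.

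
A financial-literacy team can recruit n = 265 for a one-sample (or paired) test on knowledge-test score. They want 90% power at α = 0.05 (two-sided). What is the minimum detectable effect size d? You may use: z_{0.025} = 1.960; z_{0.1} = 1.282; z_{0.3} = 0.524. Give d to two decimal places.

d_min ≈ 0.20

For a single sample (or paired design) of n = 265: d_min = (z_{α/2} + z_β)/√n.
z-sum = 1.960 + 1.282 = 3.242.
d_min = 3.242 / √265 = 3.242 / 16.279 = 0.199.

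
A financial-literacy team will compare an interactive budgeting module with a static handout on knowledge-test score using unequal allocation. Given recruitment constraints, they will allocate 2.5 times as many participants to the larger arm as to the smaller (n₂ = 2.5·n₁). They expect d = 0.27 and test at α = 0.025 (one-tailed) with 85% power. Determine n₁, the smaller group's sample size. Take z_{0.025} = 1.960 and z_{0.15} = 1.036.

With allocation ratio k = n₂/n₁ = 2.5, Var(x̄₁−x̄₂) = σ²(1/n₁ + 1/(k·n₁)) = σ²·(k+1)/(k·n₁).
So n₁ = (1 + 1/k)·((z_{α} + z_β)/d)² = 1.400 × (2.996/0.27)².
n₁ = 1.400 × 123.13 = 172.4.
Round up: n₁ = 173, giving n₂ = ⌈2.5 × 173⌉ = ⌈432.5⌉ = 433.

n₁ = 173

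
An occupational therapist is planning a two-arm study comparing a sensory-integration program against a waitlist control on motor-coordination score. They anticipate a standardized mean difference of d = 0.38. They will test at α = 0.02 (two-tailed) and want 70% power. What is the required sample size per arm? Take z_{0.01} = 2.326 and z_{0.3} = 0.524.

For two independent groups with equal n: n = 2·((z_{α/2} + z_β) / d)².
z_{α/2} + z_β = 2.326 + 0.524 = 2.850.
n = 2 × (2.850 / 0.38)² = 2 × 7.500² = 2 × 56.25 = 112.5.
Round up to the next whole participant.

n = 113 per group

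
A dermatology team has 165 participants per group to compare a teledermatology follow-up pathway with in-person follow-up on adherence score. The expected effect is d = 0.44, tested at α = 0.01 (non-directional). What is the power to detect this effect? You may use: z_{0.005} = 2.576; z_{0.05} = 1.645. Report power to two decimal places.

power ≈ 0.92

For two equal groups, power = Φ(d·√(n/2) − z_{α/2}).
d·√(n/2) = 0.44 × √(165/2) = 0.44 × 9.083 = 3.996.
z_β = 3.996 − 2.576 = 1.420.
Power = Φ(1.420) = 0.922.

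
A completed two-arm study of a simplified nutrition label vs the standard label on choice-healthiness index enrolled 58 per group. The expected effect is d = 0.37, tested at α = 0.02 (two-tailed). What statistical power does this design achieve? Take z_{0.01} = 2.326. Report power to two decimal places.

power ≈ 0.37

For two equal groups, power = Φ(d·√(n/2) − z_{α/2}).
d·√(n/2) = 0.37 × √(58/2) = 0.37 × 5.385 = 1.993.
z_β = 1.993 − 2.326 = -0.333.
Power = Φ(-0.333) = 0.369.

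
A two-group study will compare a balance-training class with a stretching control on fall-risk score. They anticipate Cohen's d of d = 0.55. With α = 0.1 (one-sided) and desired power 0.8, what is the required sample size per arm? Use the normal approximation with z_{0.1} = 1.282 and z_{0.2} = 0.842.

n = 30 per group

For two independent groups with equal n: n = 2·((z_{α} + z_β) / d)².
z_{α} + z_β = 1.282 + 0.842 = 2.124.
n = 2 × (2.124 / 0.55)² = 2 × 3.862² = 2 × 14.91 = 29.8.
Round up to the next whole participant.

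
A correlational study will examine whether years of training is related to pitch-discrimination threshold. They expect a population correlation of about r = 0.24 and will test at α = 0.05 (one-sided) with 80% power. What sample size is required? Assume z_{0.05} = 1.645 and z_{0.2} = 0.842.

Fisher's z: C = ½·ln((1+r)/(1−r)) = ½·ln(1.6316) = 0.2448.
n = ((z_{α} + z_β)/C)² + 3.
(1.645 + 0.842) / 0.2448 = 2.487 / 0.2448 = 10.159.
n = 10.159² + 3 = 103.21 + 3 = 106.2.
Round up.

n = 107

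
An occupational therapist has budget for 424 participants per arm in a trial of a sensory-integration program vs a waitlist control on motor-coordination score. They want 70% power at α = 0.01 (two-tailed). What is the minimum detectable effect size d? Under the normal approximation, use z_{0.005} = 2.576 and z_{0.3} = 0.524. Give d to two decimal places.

For two independent groups of n = 424 each: d_min = (z_{α/2} + z_β)·√(2/n).
z-sum = 2.576 + 0.524 = 3.100.
d_min = 3.100 × √(2/424) = 3.100 × 0.0687 = 0.213.

d_min ≈ 0.21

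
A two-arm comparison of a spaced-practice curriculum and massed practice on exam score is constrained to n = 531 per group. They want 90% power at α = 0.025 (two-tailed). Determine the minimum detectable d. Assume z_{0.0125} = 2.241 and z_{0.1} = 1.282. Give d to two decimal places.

For two independent groups of n = 531 each: d_min = (z_{α/2} + z_β)·√(2/n).
z-sum = 2.241 + 1.282 = 3.523.
d_min = 3.523 × √(2/531) = 3.523 × 0.0614 = 0.216.

d_min ≈ 0.22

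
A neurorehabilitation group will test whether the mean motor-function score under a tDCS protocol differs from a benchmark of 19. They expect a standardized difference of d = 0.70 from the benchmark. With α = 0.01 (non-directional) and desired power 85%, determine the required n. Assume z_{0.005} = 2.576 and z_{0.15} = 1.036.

n = 27

For a one-sample test: n = ((z_{α/2} + z_β) / d)².
z_{α/2} + z_β = 2.576 + 1.036 = 3.612.
n = (3.612 / 0.70)² = 5.160² = 26.63.
Round up.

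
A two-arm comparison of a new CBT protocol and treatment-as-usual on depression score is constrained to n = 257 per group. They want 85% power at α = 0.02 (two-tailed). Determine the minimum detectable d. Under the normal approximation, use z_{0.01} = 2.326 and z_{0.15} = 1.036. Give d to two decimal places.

For two independent groups of n = 257 each: d_min = (z_{α/2} + z_β)·√(2/n).
z-sum = 2.326 + 1.036 = 3.362.
d_min = 3.362 × √(2/257) = 3.362 × 0.0882 = 0.297.

d_min ≈ 0.30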